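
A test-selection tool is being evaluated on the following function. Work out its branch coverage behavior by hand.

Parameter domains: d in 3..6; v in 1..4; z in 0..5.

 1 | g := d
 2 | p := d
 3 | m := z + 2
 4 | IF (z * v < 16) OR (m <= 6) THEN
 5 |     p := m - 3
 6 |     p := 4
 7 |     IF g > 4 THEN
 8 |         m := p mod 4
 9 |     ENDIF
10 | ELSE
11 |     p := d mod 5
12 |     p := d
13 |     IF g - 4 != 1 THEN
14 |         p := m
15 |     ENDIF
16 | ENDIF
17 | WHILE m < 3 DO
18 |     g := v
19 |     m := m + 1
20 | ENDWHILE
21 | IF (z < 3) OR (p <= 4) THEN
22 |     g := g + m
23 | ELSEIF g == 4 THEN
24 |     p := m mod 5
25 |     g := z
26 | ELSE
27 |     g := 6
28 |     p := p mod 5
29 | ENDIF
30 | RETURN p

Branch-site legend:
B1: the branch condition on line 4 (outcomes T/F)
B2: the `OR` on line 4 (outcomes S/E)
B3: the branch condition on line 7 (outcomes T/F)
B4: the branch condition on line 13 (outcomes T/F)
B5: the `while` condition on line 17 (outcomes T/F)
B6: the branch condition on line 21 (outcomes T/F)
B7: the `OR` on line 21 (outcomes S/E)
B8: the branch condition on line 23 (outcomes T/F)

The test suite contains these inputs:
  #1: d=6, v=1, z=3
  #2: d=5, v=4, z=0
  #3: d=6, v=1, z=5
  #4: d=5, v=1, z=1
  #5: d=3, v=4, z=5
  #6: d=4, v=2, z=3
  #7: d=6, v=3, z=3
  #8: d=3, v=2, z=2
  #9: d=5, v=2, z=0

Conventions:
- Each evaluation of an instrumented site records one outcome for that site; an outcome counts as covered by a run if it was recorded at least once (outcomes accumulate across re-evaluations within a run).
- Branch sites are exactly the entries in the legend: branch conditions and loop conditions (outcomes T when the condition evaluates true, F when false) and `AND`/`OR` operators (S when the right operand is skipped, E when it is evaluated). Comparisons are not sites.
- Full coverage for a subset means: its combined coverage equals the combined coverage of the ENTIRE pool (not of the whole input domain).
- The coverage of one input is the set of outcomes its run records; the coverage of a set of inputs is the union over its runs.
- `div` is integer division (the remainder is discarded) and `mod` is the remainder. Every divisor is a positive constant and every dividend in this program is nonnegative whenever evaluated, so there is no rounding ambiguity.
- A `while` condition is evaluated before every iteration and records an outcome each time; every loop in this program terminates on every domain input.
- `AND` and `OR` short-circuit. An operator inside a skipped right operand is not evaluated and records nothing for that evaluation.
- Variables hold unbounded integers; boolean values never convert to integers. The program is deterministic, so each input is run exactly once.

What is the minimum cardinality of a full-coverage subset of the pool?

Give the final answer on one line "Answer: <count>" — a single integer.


input #1 (d=6, v=1, z=3): events B2->S, B1->T, B3->T, B5->T, B5->T, B5->T, B5->F, B7->E, B6->T; covers B1=T, B2=S, B3=T, B5=T, B5=F, B6=T, B7=E
input #2 (d=5, v=4, z=0): events B2->S, B1->T, B3->T, B5->T, B5->T, B5->T, B5->F, B7->S, B6->T; covers B1=T, B2=S, B3=T, B5=T, B5=F, B6=T, B7=S
input #3 (d=6, v=1, z=5): events B2->S, B1->T, B3->T, B5->T, B5->T, B5->T, B5->F, B7->E, B6->T; covers B1=T, B2=S, B3=T, B5=T, B5=F, B6=T, B7=E
input #4 (d=5, v=1, z=1): events B2->S, B1->T, B3->T, B5->T, B5->T, B5->T, B5->F, B7->S, B6->T; covers B1=T, B2=S, B3=T, B5=T, B5=F, B6=T, B7=S
input #5 (d=3, v=4, z=5): events B2->E, B1->F, B4->T, B5->F, B7->E, B6->F, B8->F; covers B1=F, B2=E, B4=T, B5=F, B6=F, B7=E, B8=F
input #6 (d=4, v=2, z=3): events B2->S, B1->T, B3->F, B5->F, B7->E, B6->T; covers B1=T, B2=S, B3=F, B5=F, B6=T, B7=E
input #7 (d=6, v=3, z=3): events B2->S, B1->T, B3->T, B5->T, B5->T, B5->T, B5->F, B7->E, B6->T; covers B1=T, B2=S, B3=T, B5=T, B5=F, B6=T, B7=E
input #8 (d=3, v=2, z=2): events B2->S, B1->T, B3->F, B5->F, B7->S, B6->T; covers B1=T, B2=S, B3=F, B5=F, B6=T, B7=S
input #9 (d=5, v=2, z=0): events B2->S, B1->T, B3->T, B5->T, B5->T, B5->T, B5->F, B7->S, B6->T; covers B1=T, B2=S, B3=T, B5=T, B5=F, B6=T, B7=S
together the pool reaches 14 outcomes: B1=T, B1=F, B2=S, B2=E, B3=T, B3=F, B4=T, B5=T, B5=F, B6=T, B6=F, B7=S, B7=E, B8=F
every size-1 subset falls short of the 14 outcomes (best: 7/14)
every size-2 subset falls short of the 14 outcomes (best: 13/14)
inputs {1, 5, 8} (size 3) cover everything; no size-3 subset with a lexicographically smaller index list covers all 14
Answer: 3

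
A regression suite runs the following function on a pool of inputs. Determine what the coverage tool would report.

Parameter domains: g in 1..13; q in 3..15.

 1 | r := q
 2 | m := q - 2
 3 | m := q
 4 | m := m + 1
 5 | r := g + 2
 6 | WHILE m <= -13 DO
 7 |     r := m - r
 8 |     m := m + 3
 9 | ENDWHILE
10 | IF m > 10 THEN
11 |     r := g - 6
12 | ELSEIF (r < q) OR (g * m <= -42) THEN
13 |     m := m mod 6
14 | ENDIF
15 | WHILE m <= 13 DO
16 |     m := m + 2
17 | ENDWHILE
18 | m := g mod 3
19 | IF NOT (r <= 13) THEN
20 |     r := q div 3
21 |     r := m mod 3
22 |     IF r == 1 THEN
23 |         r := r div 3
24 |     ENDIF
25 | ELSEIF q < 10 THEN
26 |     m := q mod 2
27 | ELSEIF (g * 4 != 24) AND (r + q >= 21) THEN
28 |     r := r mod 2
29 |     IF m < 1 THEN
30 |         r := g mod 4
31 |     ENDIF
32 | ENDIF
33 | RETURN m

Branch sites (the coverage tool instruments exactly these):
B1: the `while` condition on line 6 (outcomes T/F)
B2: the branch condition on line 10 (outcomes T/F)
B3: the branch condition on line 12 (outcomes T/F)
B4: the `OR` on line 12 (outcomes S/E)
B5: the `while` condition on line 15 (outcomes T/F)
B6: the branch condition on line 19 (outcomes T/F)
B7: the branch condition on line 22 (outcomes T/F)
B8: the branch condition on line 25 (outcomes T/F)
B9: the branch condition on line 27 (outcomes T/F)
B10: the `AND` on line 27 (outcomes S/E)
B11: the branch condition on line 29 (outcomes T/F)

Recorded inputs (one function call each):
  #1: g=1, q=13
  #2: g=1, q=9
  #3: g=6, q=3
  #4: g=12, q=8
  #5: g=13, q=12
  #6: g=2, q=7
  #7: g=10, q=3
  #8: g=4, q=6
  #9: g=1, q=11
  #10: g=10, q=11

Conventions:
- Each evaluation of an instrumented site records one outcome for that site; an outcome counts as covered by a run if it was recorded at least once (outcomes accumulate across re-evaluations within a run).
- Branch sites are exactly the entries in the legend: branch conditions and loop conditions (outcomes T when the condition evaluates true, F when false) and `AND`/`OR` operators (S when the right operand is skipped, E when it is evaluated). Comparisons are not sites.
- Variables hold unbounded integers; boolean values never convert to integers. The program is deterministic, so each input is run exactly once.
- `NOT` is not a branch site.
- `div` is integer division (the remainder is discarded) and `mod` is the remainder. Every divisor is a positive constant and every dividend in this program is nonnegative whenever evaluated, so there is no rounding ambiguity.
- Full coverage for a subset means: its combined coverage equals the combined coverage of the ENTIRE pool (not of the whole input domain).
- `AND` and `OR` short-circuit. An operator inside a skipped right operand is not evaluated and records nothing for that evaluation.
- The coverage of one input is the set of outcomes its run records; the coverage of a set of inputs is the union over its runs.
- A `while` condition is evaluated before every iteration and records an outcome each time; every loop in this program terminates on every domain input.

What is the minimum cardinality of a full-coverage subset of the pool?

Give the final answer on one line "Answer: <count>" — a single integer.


input #1 (g=1, q=13): covers B1=F, B2=T, B5=F, B6=F, B8=F, B9=F, B10=E
input #2 (g=1, q=9): covers B1=F, B2=F, B3=T, B4=S, B5=T, B5=F, B6=F, B8=T
input #3 (g=6, q=3): covers B1=F, B2=F, B3=F, B4=E, B5=T, B5=F, B6=F, B8=T
input #4 (g=12, q=8): covers B1=F, B2=F, B3=F, B4=E, B5=T, B5=F, B6=T, B7=F
input #5 (g=13, q=12): covers B1=F, B2=T, B5=T, B5=F, B6=F, B8=F, B9=F, B10=E
input #6 (g=2, q=7): covers B1=F, B2=F, B3=T, B4=S, B5=T, B5=F, B6=F, B8=T
input #7 (g=10, q=3): covers B1=F, B2=F, B3=F, B4=E, B5=T, B5=F, B6=F, B8=T
input #8 (g=4, q=6): covers B1=F, B2=F, B3=F, B4=E, B5=T, B5=F, B6=F, B8=T
input #9 (g=1, q=11): covers B1=F, B2=T, B5=T, B5=F, B6=F, B8=F, B9=F, B10=E
input #10 (g=10, q=11): covers B1=F, B2=T, B5=T, B5=F, B6=F, B8=F, B9=F, B10=E
the full pool covers 16 outcomes: B1=F, B2=T, B2=F, B3=T, B3=F, B4=S, B4=E, B5=T, B5=F, B6=T, B6=F, B7=F, B8=T, B8=F, B9=F, B10=E
no size-1 subset reaches all 16 outcomes (best union: 8/16)
no size-2 subset reaches all 16 outcomes (best union: 13/16)
at size 3, {1, 2, 4} reaches all 16 outcomes; every lexicographically earlier size-3 subset fails
Answer: 3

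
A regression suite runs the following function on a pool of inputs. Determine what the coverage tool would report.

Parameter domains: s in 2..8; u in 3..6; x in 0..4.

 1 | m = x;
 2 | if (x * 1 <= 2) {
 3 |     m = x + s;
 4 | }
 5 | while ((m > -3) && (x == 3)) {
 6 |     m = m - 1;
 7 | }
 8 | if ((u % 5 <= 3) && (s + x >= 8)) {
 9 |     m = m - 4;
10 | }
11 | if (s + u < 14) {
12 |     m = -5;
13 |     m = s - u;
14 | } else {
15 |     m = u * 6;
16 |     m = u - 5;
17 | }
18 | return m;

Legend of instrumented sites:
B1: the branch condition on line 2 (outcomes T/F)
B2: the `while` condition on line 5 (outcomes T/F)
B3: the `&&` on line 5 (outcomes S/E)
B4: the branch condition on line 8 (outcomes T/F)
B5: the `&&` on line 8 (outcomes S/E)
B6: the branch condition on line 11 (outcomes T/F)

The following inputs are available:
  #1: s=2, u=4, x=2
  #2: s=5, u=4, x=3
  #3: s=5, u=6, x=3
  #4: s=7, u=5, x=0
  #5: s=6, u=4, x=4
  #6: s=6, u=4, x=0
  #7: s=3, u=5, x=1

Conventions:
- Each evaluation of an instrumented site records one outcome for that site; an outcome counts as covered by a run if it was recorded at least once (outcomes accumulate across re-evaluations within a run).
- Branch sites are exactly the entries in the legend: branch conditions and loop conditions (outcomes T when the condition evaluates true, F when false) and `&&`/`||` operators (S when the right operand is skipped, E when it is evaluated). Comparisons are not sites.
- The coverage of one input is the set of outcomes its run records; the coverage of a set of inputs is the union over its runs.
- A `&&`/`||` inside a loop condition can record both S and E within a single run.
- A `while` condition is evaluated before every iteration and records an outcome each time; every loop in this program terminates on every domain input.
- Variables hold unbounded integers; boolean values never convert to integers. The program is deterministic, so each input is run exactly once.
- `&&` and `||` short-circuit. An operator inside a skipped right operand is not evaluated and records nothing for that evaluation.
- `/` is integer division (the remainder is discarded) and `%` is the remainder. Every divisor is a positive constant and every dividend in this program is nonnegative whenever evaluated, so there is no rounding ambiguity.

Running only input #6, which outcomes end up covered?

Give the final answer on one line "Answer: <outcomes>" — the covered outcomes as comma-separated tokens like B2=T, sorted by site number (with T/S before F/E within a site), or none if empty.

Running input #6 (s=6, u=4, x=0), event by event:
  B1->T, B3->E, B2->F, B5->S, B4->F, B6->T
collecting distinct outcomes: B1=T, B2=F, B3=E, B4=F, B5=S, B6=T

Answer: B1=T, B2=F, B3=E, B4=F, B5=S, B6=T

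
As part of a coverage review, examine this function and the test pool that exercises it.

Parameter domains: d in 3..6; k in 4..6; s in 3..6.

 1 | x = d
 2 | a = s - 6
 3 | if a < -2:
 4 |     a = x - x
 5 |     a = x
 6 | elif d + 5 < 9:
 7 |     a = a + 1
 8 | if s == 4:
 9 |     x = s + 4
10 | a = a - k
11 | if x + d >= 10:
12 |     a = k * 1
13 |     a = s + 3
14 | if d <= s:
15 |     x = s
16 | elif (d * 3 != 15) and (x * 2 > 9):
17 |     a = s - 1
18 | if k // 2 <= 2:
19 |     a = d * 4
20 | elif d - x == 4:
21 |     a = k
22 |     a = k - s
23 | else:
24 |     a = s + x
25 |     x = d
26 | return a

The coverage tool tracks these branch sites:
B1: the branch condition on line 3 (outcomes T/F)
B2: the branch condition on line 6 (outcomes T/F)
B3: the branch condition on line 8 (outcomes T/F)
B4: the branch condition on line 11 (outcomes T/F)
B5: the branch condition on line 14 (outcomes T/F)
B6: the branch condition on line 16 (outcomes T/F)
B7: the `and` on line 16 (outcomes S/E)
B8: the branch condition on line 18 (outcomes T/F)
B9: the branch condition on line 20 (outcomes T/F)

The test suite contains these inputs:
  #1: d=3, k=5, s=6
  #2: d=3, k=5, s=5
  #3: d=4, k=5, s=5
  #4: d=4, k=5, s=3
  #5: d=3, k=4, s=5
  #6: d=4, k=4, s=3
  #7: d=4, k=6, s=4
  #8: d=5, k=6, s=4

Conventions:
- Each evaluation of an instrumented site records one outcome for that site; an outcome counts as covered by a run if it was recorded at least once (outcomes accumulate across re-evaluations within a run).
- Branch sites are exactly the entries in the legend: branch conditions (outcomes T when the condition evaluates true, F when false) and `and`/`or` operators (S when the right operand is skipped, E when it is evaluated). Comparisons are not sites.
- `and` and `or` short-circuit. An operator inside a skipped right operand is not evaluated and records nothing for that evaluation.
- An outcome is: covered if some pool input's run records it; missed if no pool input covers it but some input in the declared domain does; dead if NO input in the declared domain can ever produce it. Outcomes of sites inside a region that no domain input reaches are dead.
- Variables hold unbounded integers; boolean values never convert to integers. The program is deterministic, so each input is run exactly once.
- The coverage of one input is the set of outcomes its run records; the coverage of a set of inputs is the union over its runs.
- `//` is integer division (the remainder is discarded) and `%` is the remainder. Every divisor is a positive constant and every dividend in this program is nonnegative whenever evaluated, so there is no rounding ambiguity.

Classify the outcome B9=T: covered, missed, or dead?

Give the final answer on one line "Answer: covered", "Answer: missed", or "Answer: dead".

no pool input records B9=T
checking all 48 inputs in the declared domain: B9=T is never recorded -> dead

Answer: dead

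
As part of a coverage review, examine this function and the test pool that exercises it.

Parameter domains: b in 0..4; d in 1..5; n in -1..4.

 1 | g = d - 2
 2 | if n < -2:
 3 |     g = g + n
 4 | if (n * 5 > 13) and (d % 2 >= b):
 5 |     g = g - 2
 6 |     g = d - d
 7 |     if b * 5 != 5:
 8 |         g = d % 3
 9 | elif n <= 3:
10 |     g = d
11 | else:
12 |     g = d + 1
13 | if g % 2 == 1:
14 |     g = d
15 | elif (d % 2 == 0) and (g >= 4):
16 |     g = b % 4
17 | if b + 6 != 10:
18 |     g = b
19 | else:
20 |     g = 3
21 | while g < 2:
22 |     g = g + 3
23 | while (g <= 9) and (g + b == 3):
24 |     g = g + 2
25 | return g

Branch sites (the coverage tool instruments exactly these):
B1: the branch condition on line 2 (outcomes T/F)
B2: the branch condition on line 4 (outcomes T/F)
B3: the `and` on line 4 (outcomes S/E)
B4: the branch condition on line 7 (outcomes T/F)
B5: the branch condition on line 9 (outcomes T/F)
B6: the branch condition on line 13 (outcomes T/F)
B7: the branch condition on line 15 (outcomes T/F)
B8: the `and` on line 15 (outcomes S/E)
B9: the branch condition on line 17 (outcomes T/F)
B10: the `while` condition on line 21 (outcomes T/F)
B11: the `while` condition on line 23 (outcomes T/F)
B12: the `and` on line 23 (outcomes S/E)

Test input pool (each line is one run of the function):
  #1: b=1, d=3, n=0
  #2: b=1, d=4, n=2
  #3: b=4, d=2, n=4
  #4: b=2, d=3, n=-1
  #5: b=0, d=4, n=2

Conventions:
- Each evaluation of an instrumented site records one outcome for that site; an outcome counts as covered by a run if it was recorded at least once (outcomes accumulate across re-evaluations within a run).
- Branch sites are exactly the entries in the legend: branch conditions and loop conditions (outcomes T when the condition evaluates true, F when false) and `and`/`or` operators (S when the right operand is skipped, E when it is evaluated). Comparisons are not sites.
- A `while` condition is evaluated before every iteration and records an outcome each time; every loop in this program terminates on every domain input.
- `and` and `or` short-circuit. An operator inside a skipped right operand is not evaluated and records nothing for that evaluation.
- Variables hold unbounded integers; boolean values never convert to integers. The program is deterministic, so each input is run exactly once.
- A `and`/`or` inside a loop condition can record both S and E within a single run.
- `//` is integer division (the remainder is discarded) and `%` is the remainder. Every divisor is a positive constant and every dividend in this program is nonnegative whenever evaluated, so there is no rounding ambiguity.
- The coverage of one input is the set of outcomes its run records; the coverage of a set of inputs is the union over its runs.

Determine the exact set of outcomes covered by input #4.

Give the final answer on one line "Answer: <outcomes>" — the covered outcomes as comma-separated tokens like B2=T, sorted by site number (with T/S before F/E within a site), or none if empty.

Running input #4 (b=2, d=3, n=-1), event by event:
  B1->F, B3->S, B2->F, B5->T, B6->T, B9->T, B10->F, B12->E, B11->F
deduplicating events, the covered set is: B1=F, B2=F, B3=S, B5=T, B6=T, B9=T, B10=F, B11=F, B12=E

Answer: B1=F, B2=F, B3=S, B5=T, B6=T, B9=T, B10=F, B11=F, B12=E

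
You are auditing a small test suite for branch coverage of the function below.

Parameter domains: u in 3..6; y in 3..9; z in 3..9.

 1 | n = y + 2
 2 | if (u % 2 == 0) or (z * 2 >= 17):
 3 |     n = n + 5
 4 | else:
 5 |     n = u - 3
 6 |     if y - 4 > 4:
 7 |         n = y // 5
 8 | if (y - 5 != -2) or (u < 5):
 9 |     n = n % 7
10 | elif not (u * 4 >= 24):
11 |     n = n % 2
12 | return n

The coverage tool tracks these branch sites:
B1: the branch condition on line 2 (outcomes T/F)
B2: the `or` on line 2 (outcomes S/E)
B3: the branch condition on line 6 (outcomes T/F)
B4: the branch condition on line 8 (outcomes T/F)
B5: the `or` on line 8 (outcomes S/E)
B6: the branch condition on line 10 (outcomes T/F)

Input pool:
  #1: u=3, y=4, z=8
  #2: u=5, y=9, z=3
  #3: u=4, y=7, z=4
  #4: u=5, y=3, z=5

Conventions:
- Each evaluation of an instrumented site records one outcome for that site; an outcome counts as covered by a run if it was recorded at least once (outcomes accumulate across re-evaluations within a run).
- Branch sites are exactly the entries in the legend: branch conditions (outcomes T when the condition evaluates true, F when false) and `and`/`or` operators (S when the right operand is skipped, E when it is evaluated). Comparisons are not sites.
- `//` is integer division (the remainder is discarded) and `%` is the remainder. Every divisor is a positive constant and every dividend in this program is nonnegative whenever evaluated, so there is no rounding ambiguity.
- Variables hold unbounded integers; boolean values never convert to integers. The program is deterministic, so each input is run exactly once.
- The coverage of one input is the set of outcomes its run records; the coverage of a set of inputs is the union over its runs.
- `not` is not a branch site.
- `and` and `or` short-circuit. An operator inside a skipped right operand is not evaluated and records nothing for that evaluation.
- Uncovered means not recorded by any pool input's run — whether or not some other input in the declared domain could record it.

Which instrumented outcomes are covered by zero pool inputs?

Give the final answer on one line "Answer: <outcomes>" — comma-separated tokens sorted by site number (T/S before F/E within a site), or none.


input #1 (u=3, y=4, z=8): covers B1=F, B2=E, B3=F, B4=T, B5=S
input #2 (u=5, y=9, z=3): covers B1=F, B2=E, B3=T, B4=T, B5=S
input #3 (u=4, y=7, z=4): covers B1=T, B2=S, B4=T, B5=S
input #4 (u=5, y=3, z=5): covers B1=F, B2=E, B3=F, B4=F, B5=E, B6=T
union over the pool: B1=T, B1=F, B2=S, B2=E, B3=T, B3=F, B4=T, B4=F, B5=S, B5=E, B6=T
uncovered (1 of 12): B6=F
Answer: B6=F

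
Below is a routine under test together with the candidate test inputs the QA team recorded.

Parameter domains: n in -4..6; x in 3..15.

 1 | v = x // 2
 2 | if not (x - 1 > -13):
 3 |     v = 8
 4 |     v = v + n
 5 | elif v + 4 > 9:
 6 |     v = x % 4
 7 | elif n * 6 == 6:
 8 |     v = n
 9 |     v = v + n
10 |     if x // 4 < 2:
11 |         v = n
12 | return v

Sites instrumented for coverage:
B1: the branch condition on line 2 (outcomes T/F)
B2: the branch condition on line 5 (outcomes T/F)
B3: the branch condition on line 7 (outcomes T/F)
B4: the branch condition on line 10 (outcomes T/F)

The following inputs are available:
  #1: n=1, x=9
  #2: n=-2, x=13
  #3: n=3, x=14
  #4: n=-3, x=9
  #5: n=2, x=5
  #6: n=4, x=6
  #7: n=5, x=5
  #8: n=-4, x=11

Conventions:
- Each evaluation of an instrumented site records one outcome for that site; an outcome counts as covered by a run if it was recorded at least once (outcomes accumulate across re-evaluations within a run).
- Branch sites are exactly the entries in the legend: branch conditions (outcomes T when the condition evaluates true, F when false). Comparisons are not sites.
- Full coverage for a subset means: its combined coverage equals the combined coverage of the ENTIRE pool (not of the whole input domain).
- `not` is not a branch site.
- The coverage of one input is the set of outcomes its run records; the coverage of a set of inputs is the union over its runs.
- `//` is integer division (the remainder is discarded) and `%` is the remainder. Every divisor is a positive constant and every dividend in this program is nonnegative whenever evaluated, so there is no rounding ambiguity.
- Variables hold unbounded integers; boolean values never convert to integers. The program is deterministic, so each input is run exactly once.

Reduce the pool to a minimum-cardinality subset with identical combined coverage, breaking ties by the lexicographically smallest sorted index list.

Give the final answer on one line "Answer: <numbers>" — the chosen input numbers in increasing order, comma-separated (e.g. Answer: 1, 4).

#1 (n=1, x=9) -> covered: B1=F, B2=F, B3=T, B4=F
#2 (n=-2, x=13) -> covered: B1=F, B2=T
#3 (n=3, x=14) -> covered: B1=F, B2=T
#4 (n=-3, x=9) -> covered: B1=F, B2=F, B3=F
#5 (n=2, x=5) -> covered: B1=F, B2=F, B3=F
#6 (n=4, x=6) -> covered: B1=F, B2=F, B3=F
#7 (n=5, x=5) -> covered: B1=F, B2=F, B3=F
#8 (n=-4, x=11) -> covered: B1=F, B2=F, B3=F
union over all inputs: B1=F, B2=T, B2=F, B3=T, B3=F, B4=F (6 outcomes)
size 1 is not enough: best union over all size-1 subsets is 4/6
size 2 is not enough: best union over all size-2 subsets is 5/6
at size 3, {1, 2, 4} reaches all 6 outcomes; every lexicographically earlier size-3 subset fails

Answer: 1, 2, 4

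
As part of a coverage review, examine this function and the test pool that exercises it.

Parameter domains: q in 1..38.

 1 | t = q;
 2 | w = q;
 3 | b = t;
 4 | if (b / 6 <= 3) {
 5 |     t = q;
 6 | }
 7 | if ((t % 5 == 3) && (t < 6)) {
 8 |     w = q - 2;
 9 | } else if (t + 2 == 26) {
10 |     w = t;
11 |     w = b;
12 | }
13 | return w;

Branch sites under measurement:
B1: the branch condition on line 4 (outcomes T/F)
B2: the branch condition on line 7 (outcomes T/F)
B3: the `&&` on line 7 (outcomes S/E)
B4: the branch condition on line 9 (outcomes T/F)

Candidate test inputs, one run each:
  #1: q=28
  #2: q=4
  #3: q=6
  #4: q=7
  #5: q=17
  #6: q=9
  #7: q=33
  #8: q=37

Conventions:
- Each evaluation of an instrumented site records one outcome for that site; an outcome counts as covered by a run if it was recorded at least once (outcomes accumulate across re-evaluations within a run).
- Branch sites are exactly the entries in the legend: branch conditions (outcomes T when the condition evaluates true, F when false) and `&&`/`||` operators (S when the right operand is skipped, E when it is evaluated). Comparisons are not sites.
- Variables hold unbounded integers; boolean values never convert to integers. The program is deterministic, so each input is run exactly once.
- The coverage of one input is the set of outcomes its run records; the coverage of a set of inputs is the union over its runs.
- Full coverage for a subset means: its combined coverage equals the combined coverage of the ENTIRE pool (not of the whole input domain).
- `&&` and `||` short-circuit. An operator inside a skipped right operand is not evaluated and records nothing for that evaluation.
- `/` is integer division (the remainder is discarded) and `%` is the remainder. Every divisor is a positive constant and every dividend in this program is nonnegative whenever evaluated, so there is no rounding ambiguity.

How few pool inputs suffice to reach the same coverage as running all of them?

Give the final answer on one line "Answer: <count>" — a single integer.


input #1 (q=28): events B1->F, B3->E, B2->F, B4->F; covers B1=F, B2=F, B3=E, B4=F
input #2 (q=4): events B1->T, B3->S, B2->F, B4->F; covers B1=T, B2=F, B3=S, B4=F
input #3 (q=6): events B1->T, B3->S, B2->F, B4->F; covers B1=T, B2=F, B3=S, B4=F
input #4 (q=7): events B1->T, B3->S, B2->F, B4->F; covers B1=T, B2=F, B3=S, B4=F
input #5 (q=17): events B1->T, B3->S, B2->F, B4->F; covers B1=T, B2=F, B3=S, B4=F
input #6 (q=9): events B1->T, B3->S, B2->F, B4->F; covers B1=T, B2=F, B3=S, B4=F
input #7 (q=33): events B1->F, B3->E, B2->F, B4->F; covers B1=F, B2=F, B3=E, B4=F
input #8 (q=37): events B1->F, B3->S, B2->F, B4->F; covers B1=F, B2=F, B3=S, B4=F
the full pool covers 6 outcomes: B1=T, B1=F, B2=F, B3=S, B3=E, B4=F
checked all size-1 subsets: none covers 6 outcomes (max 4/6)
the canonical winner is {1, 2}: size 2, full 6-outcome coverage, earliest index list among size-2 covers
Answer: 2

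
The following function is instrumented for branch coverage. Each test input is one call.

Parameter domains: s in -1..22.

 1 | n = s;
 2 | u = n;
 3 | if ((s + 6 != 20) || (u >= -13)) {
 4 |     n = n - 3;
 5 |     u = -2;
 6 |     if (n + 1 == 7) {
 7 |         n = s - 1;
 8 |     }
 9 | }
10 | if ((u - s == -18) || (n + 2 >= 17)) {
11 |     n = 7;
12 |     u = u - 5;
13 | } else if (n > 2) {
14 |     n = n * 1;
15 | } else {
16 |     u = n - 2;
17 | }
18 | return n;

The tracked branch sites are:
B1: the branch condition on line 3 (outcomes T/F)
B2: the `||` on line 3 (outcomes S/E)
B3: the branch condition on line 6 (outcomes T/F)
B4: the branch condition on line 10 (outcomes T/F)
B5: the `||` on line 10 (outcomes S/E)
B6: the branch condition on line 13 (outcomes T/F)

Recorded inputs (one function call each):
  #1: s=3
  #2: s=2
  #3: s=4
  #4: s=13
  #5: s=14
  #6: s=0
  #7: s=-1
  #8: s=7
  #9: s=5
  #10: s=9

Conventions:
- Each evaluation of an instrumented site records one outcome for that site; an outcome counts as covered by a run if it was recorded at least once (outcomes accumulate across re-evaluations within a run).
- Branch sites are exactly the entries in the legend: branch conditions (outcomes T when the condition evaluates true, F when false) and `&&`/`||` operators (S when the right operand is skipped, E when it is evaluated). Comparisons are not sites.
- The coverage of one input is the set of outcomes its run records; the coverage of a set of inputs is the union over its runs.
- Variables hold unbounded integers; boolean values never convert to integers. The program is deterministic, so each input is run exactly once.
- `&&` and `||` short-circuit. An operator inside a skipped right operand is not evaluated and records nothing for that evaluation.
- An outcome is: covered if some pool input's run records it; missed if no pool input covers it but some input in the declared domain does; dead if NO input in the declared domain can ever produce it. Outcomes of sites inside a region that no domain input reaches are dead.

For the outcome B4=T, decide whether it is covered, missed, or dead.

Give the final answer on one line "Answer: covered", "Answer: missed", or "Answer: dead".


no pool input records B4=T
but domain input (s=16) does record it -> reachable, so missed
Answer: missed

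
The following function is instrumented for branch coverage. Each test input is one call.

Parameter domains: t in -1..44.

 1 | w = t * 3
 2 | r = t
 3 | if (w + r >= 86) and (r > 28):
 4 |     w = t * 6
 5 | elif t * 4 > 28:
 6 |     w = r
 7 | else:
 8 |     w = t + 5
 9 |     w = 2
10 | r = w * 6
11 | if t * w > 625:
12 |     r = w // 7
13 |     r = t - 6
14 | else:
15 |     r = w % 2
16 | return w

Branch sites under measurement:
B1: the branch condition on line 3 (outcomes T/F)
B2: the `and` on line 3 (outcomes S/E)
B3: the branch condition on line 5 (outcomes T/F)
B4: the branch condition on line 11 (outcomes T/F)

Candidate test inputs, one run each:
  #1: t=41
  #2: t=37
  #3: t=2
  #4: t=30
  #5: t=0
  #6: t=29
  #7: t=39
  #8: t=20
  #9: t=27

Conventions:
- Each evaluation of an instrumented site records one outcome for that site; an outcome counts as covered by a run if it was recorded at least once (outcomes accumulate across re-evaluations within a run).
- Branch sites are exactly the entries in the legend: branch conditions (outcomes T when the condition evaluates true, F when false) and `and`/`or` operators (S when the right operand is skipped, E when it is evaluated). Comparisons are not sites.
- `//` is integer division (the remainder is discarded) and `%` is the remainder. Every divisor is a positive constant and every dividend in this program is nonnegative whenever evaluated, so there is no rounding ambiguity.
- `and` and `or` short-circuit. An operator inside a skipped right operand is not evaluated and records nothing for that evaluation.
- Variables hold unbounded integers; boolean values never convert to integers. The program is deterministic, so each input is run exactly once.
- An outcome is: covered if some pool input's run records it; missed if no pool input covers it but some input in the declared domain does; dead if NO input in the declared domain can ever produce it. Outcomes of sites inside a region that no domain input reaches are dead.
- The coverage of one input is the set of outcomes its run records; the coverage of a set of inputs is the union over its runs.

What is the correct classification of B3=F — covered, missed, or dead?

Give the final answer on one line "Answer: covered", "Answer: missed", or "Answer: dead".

B3=F is recorded by pool input(s) 3, 5 -> covered

Answer: covered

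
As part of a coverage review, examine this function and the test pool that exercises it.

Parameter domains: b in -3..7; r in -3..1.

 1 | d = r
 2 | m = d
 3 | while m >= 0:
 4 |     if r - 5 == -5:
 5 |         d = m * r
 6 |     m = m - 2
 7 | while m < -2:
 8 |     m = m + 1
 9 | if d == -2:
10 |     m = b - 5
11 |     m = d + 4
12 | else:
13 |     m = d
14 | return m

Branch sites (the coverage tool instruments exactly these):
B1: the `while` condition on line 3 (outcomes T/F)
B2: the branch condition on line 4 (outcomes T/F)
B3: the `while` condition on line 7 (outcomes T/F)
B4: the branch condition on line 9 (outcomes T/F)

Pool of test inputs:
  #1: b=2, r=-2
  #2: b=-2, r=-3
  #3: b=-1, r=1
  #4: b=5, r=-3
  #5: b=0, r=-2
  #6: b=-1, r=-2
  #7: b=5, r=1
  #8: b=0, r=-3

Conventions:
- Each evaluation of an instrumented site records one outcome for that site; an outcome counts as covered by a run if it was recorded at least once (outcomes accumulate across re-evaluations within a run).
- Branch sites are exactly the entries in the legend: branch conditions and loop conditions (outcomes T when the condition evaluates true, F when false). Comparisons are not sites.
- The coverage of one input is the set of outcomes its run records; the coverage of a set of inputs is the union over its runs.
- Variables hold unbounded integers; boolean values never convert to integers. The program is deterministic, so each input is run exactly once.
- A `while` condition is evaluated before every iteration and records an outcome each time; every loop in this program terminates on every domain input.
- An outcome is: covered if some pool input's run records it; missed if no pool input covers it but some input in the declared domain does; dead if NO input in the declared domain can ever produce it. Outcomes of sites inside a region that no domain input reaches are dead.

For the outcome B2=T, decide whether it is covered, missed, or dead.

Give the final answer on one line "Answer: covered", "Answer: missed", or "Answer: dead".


no pool input records B2=T
but domain input (b=-3, r=0) does record it -> reachable, so missed
Answer: missed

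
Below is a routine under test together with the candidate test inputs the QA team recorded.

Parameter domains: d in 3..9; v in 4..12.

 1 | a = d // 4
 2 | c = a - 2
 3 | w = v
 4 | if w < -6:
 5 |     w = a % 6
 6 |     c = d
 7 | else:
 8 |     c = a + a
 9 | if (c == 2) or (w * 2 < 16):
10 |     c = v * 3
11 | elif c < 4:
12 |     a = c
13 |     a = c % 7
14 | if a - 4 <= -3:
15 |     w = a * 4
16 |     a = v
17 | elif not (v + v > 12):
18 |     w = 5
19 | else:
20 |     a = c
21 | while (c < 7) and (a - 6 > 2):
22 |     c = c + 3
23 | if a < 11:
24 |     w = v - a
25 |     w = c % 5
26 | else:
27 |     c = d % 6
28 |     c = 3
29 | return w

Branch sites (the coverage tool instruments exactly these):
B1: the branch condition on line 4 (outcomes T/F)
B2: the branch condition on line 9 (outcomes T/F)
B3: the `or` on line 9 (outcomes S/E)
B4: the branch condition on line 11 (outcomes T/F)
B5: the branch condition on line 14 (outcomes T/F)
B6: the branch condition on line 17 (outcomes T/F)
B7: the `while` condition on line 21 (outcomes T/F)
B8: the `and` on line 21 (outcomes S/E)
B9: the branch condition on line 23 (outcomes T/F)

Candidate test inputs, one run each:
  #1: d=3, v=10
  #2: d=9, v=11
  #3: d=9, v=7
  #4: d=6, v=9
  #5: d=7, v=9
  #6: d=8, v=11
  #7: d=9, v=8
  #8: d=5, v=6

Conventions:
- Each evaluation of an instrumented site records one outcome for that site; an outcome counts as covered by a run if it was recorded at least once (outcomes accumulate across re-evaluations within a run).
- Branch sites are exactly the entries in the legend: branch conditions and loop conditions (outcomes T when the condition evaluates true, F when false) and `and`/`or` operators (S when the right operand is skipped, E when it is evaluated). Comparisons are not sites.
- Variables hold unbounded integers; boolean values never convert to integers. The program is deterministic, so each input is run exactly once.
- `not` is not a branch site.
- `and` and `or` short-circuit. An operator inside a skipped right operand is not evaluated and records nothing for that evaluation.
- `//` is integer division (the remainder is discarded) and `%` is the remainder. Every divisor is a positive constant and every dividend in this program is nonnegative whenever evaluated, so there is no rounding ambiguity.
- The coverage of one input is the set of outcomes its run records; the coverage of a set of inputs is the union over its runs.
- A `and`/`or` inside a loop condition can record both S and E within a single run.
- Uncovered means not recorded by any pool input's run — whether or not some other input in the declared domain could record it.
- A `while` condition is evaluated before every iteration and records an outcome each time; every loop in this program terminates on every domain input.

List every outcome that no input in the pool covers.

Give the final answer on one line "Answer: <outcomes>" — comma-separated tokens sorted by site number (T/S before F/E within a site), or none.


input #1, d=3, v=10: events B1->F, B3->E, B2->F, B4->T, B5->T, B8->E, B7->T, B8->E, B7->T, B8->E, B7->T, B8->S, B7->F, B9->T; outcomes B1=F, B2=F, B3=E, B4=T, B5=T, B7=T, B7=F, B8=S, B8=E, B9=T
input #2, d=9, v=11: events B1->F, B3->E, B2->F, B4->F, B5->F, B6->F, B8->E, B7->F, B9->T; outcomes B1=F, B2=F, B3=E, B4=F, B5=F, B6=F, B7=F, B8=E, B9=T
input #3, d=9, v=7: events B1->F, B3->E, B2->T, B5->F, B6->F, B8->S, B7->F, B9->F; outcomes B1=F, B2=T, B3=E, B5=F, B6=F, B7=F, B8=S, B9=F
input #4, d=6, v=9: events B1->F, B3->S, B2->T, B5->T, B8->S, B7->F, B9->T; outcomes B1=F, B2=T, B3=S, B5=T, B7=F, B8=S, B9=T
input #5, d=7, v=9: events B1->F, B3->S, B2->T, B5->T, B8->S, B7->F, B9->T; outcomes B1=F, B2=T, B3=S, B5=T, B7=F, B8=S, B9=T
input #6, d=8, v=11: events B1->F, B3->E, B2->F, B4->F, B5->F, B6->F, B8->E, B7->F, B9->T; outcomes B1=F, B2=F, B3=E, B4=F, B5=F, B6=F, B7=F, B8=E, B9=T
input #7, d=9, v=8: events B1->F, B3->E, B2->F, B4->F, B5->F, B6->F, B8->E, B7->F, B9->T; outcomes B1=F, B2=F, B3=E, B4=F, B5=F, B6=F, B7=F, B8=E, B9=T
input #8, d=5, v=6: events B1->F, B3->S, B2->T, B5->T, B8->S, B7->F, B9->T; outcomes B1=F, B2=T, B3=S, B5=T, B7=F, B8=S, B9=T
union over the pool: B1=F, B2=T, B2=F, B3=S, B3=E, B4=T, B4=F, B5=T, B5=F, B6=F, B7=T, B7=F, B8=S, B8=E, B9=T, B9=F
uncovered (2 of 18): B1=T, B6=T
Answer: B1=T, B6=T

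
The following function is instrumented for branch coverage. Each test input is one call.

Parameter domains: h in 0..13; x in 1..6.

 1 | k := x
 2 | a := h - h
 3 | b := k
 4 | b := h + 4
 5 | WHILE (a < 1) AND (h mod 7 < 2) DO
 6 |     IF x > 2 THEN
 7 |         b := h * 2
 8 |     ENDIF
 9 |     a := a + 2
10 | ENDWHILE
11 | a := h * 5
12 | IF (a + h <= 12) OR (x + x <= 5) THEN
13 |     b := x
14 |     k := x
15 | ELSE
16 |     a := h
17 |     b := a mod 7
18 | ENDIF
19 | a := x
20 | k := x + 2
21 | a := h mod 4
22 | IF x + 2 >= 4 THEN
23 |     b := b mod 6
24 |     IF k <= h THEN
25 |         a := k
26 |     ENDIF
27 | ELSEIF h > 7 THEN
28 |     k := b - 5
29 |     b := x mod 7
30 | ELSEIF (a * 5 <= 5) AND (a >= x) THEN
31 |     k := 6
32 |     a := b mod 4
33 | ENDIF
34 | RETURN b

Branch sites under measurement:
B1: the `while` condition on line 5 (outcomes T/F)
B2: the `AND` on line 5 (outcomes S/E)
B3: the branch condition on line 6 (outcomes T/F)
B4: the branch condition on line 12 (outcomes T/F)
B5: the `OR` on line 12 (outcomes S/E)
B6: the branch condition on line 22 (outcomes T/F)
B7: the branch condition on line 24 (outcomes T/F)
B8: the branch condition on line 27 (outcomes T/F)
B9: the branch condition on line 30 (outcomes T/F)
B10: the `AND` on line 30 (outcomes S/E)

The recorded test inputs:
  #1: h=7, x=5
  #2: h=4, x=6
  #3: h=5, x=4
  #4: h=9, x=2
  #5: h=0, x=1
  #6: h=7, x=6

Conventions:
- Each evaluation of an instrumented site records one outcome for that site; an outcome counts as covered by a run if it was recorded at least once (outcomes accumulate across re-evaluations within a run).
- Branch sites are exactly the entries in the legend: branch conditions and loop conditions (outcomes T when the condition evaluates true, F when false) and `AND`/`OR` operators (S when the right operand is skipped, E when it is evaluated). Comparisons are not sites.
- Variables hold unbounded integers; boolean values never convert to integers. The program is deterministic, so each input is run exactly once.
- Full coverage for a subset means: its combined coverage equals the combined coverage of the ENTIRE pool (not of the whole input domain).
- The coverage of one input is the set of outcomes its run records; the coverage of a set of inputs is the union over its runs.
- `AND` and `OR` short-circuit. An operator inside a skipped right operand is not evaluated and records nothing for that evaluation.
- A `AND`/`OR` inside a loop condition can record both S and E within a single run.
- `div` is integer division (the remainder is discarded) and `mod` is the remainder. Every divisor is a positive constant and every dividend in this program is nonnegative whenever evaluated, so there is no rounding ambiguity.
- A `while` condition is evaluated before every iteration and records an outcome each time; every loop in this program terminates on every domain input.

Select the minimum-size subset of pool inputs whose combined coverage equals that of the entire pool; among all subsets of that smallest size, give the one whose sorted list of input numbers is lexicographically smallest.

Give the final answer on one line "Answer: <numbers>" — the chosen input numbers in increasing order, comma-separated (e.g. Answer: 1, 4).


run #1 (h=7, x=5) runs B2->E, B1->T, B3->T, B2->S, B1->F, B5->E, B4->F, B6->T, B7->T; records B1=T, B1=F, B2=S, B2=E, B3=T, B4=F, B5=E, B6=T, B7=T
run #2 (h=4, x=6) runs B2->E, B1->F, B5->E, B4->F, B6->T, B7->F; records B1=F, B2=E, B4=F, B5=E, B6=T, B7=F
run #3 (h=5, x=4) runs B2->E, B1->F, B5->E, B4->F, B6->T, B7->F; records B1=F, B2=E, B4=F, B5=E, B6=T, B7=F
run #4 (h=9, x=2) runs B2->E, B1->F, B5->E, B4->T, B6->T, B7->T; records B1=F, B2=E, B4=T, B5=E, B6=T, B7=T
run #5 (h=0, x=1) runs B2->E, B1->T, B3->F, B2->S, B1->F, B5->S, B4->T, B6->F, B8->F, B10->E, B9->F; records B1=T, B1=F, B2=S, B2=E, B3=F, B4=T, B5=S, B6=F, B8=F, B9=F, B10=E
run #6 (h=7, x=6) runs B2->E, B1->T, B3->T, B2->S, B1->F, B5->E, B4->F, B6->T, B7->F; records B1=T, B1=F, B2=S, B2=E, B3=T, B4=F, B5=E, B6=T, B7=F
pool-wide coverage (17 outcomes): B1=T, B1=F, B2=S, B2=E, B3=T, B3=F, B4=T, B4=F, B5=S, B5=E, B6=T, B6=F, B7=T, B7=F, B8=F, B9=F, B10=E
every size-1 subset falls short of the 17 outcomes (best: 11/17)
every size-2 subset falls short of the 17 outcomes (best: 16/17)
inputs {1, 2, 5} (size 3) cover everything; no size-3 subset with a lexicographically smaller index list covers all 17
Answer: 1, 2, 5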